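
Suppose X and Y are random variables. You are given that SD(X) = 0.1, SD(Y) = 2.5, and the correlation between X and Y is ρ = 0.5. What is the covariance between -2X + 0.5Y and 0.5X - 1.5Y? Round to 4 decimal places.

-4.2913

Var(X) = (0.1)² = 0.01;  Var(Y) = (2.5)² = 6.25
Cov(X,Y) = ρ·SD(X)·SD(Y) = 0.5·0.1·2.5 = 0.125
Cov(-2X + 0.5Y, 0.5X - 1.5Y) = (-2)(0.5)Var(X) + (0.5)(-1.5)Var(Y) + [(-2)(-1.5) + (0.5)(0.5)]Cov(X,Y)
= -1·0.01 + -0.75·6.25 + 3.25·0.125 = -4.29125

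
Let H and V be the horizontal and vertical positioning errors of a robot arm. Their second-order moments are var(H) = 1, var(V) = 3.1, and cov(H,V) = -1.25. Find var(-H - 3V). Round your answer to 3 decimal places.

21.400

var(-H - 3V) = (-1)²·var(H) + (-3)²·var(V) + 2·(-1)·(-3)·cov(H,V)
= 1·1 + 9·3.1 + 6·-1.25 = 21.4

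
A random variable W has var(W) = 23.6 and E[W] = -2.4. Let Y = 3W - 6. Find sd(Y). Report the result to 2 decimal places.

var(3W - 6) = (3)²·23.6 = 212.4
sd(Y) = √212.4 ≈ 14.57

14.57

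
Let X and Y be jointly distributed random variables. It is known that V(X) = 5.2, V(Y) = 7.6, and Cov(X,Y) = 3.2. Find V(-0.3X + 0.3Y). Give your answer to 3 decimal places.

0.576

V(-0.3X + 0.3Y) = (-0.3)²·V(X) + (0.3)²·V(Y) + 2·(-0.3)·(0.3)·Cov(X,Y)
= 0.09·5.2 + 0.09·7.6 + -0.18·3.2 = 0.576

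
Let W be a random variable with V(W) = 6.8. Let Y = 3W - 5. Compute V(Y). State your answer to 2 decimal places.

V(3W - 5) = (3)²·V(W) = 9·6.8 = 61.2

61.20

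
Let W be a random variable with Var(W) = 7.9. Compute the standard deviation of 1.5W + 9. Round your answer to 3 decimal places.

4.216

Var(1.5W + 9) = (1.5)²·7.9 = 17.775
SD(1.5W + 9) = √17.775 ≈ 4.216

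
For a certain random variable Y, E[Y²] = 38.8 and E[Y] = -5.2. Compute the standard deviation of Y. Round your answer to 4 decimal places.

3.4293

V(Y) = 38.8 − (-5.2)² = 11.76
σ(Y) = √11.76 ≈ 3.4293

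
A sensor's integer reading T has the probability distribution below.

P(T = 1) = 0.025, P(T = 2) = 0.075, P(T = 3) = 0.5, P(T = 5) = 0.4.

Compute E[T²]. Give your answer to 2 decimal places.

14.83

E[T²] = (1)²(0.025) + (2)²(0.075) + (3)²(0.5) + (5)²(0.4) = 14.825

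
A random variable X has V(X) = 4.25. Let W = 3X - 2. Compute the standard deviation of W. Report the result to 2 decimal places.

V(3X - 2) = (3)²·4.25 = 38.25
sd(W) = √38.25 ≈ 6.18

6.18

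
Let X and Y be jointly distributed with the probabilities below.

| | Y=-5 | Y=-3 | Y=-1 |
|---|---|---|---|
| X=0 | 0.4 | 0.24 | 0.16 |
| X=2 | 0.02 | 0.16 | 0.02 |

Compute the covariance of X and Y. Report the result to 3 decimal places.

E[X] = 0.4,  E[Y] = -3.48
E[XY] = -1.2
cov(X,Y) = E[XY] − E[X]E[Y] = -1.2 − (0.4)(-3.48) = 0.192

0.192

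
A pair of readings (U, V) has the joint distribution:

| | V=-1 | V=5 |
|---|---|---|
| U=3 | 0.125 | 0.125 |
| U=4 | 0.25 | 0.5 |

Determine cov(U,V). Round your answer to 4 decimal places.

E[U] = 3.75,  E[V] = 2.75
E[UV] = 10.5
cov(U,V) = E[UV] − E[U]E[V] = 10.5 − (3.75)(2.75) = 0.1875

0.1875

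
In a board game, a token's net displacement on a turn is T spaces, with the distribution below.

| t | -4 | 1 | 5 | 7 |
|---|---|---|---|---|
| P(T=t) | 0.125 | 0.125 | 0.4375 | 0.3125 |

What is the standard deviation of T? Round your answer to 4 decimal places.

E[T] = (-4)(0.125) + (1)(0.125) + (5)(0.4375) + (7)(0.3125) = 4
E[T²] = (-4)²(0.125) + (1)²(0.125) + (5)²(0.4375) + (7)²(0.3125) = 28.375
Var(T) = E[T²] − (E[T])² = 28.375 − (4)² = 12.375
sd(T) = √12.375 ≈ 3.5178

3.5178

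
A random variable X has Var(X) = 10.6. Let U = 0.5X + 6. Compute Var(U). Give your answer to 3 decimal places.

Var(0.5X + 6) = (0.5)²·Var(X) = 0.25·10.6 = 2.65

2.650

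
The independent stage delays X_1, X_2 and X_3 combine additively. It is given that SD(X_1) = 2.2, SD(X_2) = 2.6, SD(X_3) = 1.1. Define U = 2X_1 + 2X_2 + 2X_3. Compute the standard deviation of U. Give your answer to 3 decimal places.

7.158

var(X_1) = 4.84, var(X_2) = 6.76, var(X_3) = 1.21
By independence, var(U) = (2)²var(X_1) + (2)²var(X_2) + (2)²var(X_3)
= (2)²·4.84 + (2)²·6.76 + (2)²·1.21 = 51.24
SD(U) = √51.24 ≈ 7.158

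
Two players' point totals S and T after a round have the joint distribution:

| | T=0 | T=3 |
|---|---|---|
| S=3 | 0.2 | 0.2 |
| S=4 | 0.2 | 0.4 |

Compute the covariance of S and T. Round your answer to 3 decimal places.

E[S] = 3.6,  E[T] = 1.8
E[ST] = 6.6
cov(S,T) = E[ST] − E[S]E[T] = 6.6 − (3.6)(1.8) = 0.12

0.120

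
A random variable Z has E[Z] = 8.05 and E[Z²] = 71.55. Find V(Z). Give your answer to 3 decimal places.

V(Z) = 71.55 − (8.05)² = 6.7475

6.748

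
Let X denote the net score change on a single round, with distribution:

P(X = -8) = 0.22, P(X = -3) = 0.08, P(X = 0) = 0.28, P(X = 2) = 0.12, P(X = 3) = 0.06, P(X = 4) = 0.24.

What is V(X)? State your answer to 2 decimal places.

E[X] = (-8)(0.22) + (-3)(0.08) + (0)(0.28) + (2)(0.12) + (3)(0.06) + (4)(0.24) = -0.62
E[X²] = (-8)²(0.22) + (-3)²(0.08) + (0)²(0.28) + (2)²(0.12) + (3)²(0.06) + (4)²(0.24) = 19.66
V(X) = E[X²] − (E[X])² = 19.66 − (-0.62)² = 19.2756

19.28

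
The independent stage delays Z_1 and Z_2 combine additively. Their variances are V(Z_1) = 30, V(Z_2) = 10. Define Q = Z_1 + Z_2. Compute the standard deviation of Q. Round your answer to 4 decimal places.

By independence, V(Q) = (1)²V(Z_1) + (1)²V(Z_2)
= (1)²·30 + (1)²·10 = 40
sd(Q) = √40 ≈ 6.3246

6.3246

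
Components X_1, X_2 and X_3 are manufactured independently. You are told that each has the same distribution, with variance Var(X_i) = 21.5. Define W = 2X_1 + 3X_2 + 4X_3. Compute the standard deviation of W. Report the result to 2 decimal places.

24.97

By independence, Var(W) = (2)²Var(X_1) + (3)²Var(X_2) + (4)²Var(X_3)
= (2)²·21.5 + (3)²·21.5 + (4)²·21.5 = 623.5
SD(W) = √623.5 ≈ 24.97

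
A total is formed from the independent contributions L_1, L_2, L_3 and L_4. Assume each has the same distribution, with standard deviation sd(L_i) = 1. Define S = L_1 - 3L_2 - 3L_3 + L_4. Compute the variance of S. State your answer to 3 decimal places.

V(L_i) = (1)² = 1
By independence, V(S) = (1)²V(L_1) + (-3)²V(L_2) + (-3)²V(L_3) + (1)²V(L_4)
= (1)²·1 + (-3)²·1 + (-3)²·1 + (1)²·1 = 20

20.000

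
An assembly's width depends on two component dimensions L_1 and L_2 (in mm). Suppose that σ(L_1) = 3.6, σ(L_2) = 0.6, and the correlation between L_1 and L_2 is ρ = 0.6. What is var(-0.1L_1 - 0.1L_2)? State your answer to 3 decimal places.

var(L_1) = (3.6)² = 12.96;  var(L_2) = (0.6)² = 0.36
Cov(L_1,L_2) = ρ·σ(L_1)·σ(L_2) = 0.6·3.6·0.6 = 1.296
var(-0.1L_1 - 0.1L_2) = (-0.1)²·var(L_1) + (-0.1)²·var(L_2) + 2·(-0.1)·(-0.1)·Cov(L_1,L_2)
= 0.01·12.96 + 0.01·0.36 + 0.02·1.296 = 0.15912

0.159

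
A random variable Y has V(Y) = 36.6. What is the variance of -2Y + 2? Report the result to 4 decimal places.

146.4000

V(-2Y + 2) = (-2)²·V(Y) = 4·36.6 = 146.4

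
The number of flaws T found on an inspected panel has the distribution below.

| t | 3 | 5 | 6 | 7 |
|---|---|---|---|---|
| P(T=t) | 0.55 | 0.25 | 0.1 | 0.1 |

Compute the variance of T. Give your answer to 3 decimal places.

2.060

E[T] = (3)(0.55) + (5)(0.25) + (6)(0.1) + (7)(0.1) = 4.2
E[T²] = (3)²(0.55) + (5)²(0.25) + (6)²(0.1) + (7)²(0.1) = 19.7
var(T) = E[T²] − (E[T])² = 19.7 − (4.2)² = 2.06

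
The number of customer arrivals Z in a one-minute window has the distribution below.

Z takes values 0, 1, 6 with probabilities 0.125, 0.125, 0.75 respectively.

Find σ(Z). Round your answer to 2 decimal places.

E[Z] = (0)(0.125) + (1)(0.125) + (6)(0.75) = 4.625
E[Z²] = (0)²(0.125) + (1)²(0.125) + (6)²(0.75) = 27.125
V(Z) = E[Z²] − (E[Z])² = 27.125 − (4.625)² = 5.734375
σ(Z) = √5.734375 ≈ 2.39

2.39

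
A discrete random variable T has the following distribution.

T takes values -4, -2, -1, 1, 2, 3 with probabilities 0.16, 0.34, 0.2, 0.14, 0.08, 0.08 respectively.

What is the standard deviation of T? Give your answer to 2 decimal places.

2.08

E[T] = (-4)(0.16) + (-2)(0.34) + (-1)(0.2) + (1)(0.14) + (2)(0.08) + (3)(0.08) = -0.98
E[T²] = (-4)²(0.16) + (-2)²(0.34) + (-1)²(0.2) + (1)²(0.14) + (2)²(0.08) + (3)²(0.08) = 5.3
V(T) = E[T²] − (E[T])² = 5.3 − (-0.98)² = 4.3396
sd(T) = √4.3396 ≈ 2.08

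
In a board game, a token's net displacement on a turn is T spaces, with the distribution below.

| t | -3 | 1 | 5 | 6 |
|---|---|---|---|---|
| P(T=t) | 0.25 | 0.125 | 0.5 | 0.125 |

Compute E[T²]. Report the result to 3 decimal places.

E[T²] = (-3)²(0.25) + (1)²(0.125) + (5)²(0.5) + (6)²(0.125) = 19.375

19.375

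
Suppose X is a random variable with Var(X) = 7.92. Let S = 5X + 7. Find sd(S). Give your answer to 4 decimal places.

14.0712

Var(5X + 7) = (5)²·7.92 = 198
sd(S) = √198 ≈ 14.0712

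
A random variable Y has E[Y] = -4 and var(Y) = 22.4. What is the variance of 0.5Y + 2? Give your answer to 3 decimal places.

var(0.5Y + 2) = (0.5)²·var(Y) = 0.25·22.4 = 5.6

5.600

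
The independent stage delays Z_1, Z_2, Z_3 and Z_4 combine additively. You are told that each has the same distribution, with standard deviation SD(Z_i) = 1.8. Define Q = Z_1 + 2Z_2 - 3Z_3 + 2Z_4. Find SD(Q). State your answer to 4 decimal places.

7.6368

var(Z_i) = (1.8)² = 3.24
By independence, var(Q) = (1)²var(Z_1) + (2)²var(Z_2) + (-3)²var(Z_3) + (2)²var(Z_4)
= (1)²·3.24 + (2)²·3.24 + (-3)²·3.24 + (2)²·3.24 = 58.32
SD(Q) = √58.32 ≈ 7.6368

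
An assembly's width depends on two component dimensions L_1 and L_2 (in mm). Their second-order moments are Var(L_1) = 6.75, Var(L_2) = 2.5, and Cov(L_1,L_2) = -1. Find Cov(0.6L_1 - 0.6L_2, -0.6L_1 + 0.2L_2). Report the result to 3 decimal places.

-3.210

Cov(0.6L_1 - 0.6L_2, -0.6L_1 + 0.2L_2) = (0.6)(-0.6)Var(L_1) + (-0.6)(0.2)Var(L_2) + [(0.6)(0.2) + (-0.6)(-0.6)]Cov(L_1,L_2)
= -0.36·6.75 + -0.12·2.5 + 0.48·-1 = -3.21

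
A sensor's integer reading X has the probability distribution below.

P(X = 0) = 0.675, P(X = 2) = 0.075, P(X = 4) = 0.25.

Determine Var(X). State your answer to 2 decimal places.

E[X] = (0)(0.675) + (2)(0.075) + (4)(0.25) = 1.15
E[X²] = (0)²(0.675) + (2)²(0.075) + (4)²(0.25) = 4.3
Var(X) = E[X²] − (E[X])² = 4.3 − (1.15)² = 2.9775

2.98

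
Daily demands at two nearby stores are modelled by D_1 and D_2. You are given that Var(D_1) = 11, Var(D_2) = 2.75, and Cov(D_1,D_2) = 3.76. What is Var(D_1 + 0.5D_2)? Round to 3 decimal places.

15.448

Var(D_1 + 0.5D_2) = (1)²·Var(D_1) + (0.5)²·Var(D_2) + 2·(1)·(0.5)·Cov(D_1,D_2)
= 1·11 + 0.25·2.75 + 1·3.76 = 15.4475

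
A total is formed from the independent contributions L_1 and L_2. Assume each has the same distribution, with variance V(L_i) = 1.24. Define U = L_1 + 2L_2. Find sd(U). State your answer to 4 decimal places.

By independence, V(U) = (1)²V(L_1) + (2)²V(L_2)
= (1)²·1.24 + (2)²·1.24 = 6.2
sd(U) = √6.2 ≈ 2.4900

2.4900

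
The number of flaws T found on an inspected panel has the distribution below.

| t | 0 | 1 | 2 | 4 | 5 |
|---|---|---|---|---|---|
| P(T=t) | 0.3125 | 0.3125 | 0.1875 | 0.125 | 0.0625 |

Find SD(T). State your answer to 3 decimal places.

E[T] = (0)(0.3125) + (1)(0.3125) + (2)(0.1875) + (4)(0.125) + (5)(0.0625) = 1.5
E[T²] = (0)²(0.3125) + (1)²(0.3125) + (2)²(0.1875) + (4)²(0.125) + (5)²(0.0625) = 4.625
Var(T) = E[T²] − (E[T])² = 4.625 − (1.5)² = 2.375
SD(T) = √2.375 ≈ 1.541

1.541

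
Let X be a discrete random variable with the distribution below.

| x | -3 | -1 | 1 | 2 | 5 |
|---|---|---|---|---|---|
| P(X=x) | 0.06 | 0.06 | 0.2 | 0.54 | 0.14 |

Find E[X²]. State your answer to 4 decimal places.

6.4600

E[X²] = (-3)²(0.06) + (-1)²(0.06) + (1)²(0.2) + (2)²(0.54) + (5)²(0.14) = 6.46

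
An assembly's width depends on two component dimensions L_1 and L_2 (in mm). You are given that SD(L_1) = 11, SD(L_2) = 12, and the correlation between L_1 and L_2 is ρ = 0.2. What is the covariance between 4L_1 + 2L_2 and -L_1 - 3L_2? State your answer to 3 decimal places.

-1717.600

Var(L_1) = (11)² = 121;  Var(L_2) = (12)² = 144
cov(L_1,L_2) = ρ·SD(L_1)·SD(L_2) = 0.2·11·12 = 26.4
cov(4L_1 + 2L_2, -L_1 - 3L_2) = (4)(-1)Var(L_1) + (2)(-3)Var(L_2) + [(4)(-3) + (2)(-1)]cov(L_1,L_2)
= -4·121 + -6·144 + -14·26.4 = -1717.6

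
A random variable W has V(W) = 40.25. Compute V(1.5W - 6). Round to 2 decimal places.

V(1.5W - 6) = (1.5)²·V(W) = 2.25·40.25 = 90.5625

90.56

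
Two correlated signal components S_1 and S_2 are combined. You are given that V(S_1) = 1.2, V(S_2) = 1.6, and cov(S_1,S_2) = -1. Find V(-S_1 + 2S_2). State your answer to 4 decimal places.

11.6000

V(-S_1 + 2S_2) = (-1)²·V(S_1) + (2)²·V(S_2) + 2·(-1)·(2)·cov(S_1,S_2)
= 1·1.2 + 4·1.6 + -4·-1 = 11.6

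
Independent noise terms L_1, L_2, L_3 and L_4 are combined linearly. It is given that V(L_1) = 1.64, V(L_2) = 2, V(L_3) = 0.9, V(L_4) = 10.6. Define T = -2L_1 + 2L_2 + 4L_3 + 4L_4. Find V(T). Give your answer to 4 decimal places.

198.5600

By independence, V(T) = (-2)²V(L_1) + (2)²V(L_2) + (4)²V(L_3) + (4)²V(L_4)
= (-2)²·1.64 + (2)²·2 + (4)²·0.9 + (4)²·10.6 = 198.56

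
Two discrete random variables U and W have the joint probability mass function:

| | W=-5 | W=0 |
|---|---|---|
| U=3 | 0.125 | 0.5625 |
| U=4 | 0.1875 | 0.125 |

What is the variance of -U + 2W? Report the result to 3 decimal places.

E[U] = 3.3125,  E[W] = -1.5625,  E[UW] = -5.625
Var(U) = 11.1875 − (3.3125)² = 0.21484375;  Var(W) = 7.8125 − (-1.5625)² = 5.37109375
Cov(U,W) = -5.625 − (3.3125)(-1.5625) = -0.44921875
Var(-U + 2W) = (-1)²·0.21484375 + (2)²·5.37109375 + 2·(-1)·(2)·-0.44921875 = 23.49609375

23.496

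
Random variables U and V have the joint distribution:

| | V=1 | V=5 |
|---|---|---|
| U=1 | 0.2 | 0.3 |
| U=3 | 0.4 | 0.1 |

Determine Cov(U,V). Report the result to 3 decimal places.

E[U] = 2,  E[V] = 2.6
E[UV] = 4.4
Cov(U,V) = E[UV] − E[U]E[V] = 4.4 − (2)(2.6) = -0.8

-0.800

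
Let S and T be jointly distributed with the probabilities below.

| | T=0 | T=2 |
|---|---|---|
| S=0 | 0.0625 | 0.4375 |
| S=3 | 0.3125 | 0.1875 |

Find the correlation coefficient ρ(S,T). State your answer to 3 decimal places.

-0.516

E[S] = 1.5,  E[T] = 1.25
E[ST] = 1.125
Cov(S,T) = E[ST] − E[S]E[T] = 1.125 − (1.5)(1.25) = -0.75
var(S) = 2.25,  var(T) = 0.9375
ρ = -0.75 / √(2.25·0.9375) ≈ -0.516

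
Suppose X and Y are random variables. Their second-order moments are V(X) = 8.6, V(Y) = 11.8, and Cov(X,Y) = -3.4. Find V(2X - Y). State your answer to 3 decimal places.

V(2X - Y) = (2)²·V(X) + (-1)²·V(Y) + 2·(2)·(-1)·Cov(X,Y)
= 4·8.6 + 1·11.8 + -4·-3.4 = 59.8

59.800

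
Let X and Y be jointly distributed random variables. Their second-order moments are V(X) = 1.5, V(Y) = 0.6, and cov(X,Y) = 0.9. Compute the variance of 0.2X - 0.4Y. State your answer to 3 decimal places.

V(0.2X - 0.4Y) = (0.2)²·V(X) + (-0.4)²·V(Y) + 2·(0.2)·(-0.4)·cov(X,Y)
= 0.04·1.5 + 0.16·0.6 + -0.16·0.9 = 0.012

0.012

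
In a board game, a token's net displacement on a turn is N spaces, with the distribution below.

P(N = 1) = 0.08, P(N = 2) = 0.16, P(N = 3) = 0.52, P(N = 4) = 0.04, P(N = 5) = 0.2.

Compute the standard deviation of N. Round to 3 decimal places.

1.143

E[N] = (1)(0.08) + (2)(0.16) + (3)(0.52) + (4)(0.04) + (5)(0.2) = 3.12
E[N²] = (1)²(0.08) + (2)²(0.16) + (3)²(0.52) + (4)²(0.04) + (5)²(0.2) = 11.04
Var(N) = E[N²] − (E[N])² = 11.04 − (3.12)² = 1.3056
SD(N) = √1.3056 ≈ 1.143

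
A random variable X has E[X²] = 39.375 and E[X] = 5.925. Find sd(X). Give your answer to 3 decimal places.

Var(X) = 39.375 − (5.925)² = 4.269375
sd(X) = √4.269375 ≈ 2.066

2.066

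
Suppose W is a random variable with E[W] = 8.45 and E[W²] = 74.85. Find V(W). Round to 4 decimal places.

V(W) = 74.85 − (8.45)² = 3.4475

3.4475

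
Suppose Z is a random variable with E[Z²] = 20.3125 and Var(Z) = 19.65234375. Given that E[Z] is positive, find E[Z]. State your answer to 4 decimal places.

(E[Z])² = E[Z²] − Var(Z) = 20.3125 − 19.65234375 = 0.66015625
E[Z] = √0.66015625 = 0.8125

0.8125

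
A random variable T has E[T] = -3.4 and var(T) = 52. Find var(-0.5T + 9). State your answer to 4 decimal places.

var(-0.5T + 9) = (-0.5)²·var(T) = 0.25·52 = 13

13.0000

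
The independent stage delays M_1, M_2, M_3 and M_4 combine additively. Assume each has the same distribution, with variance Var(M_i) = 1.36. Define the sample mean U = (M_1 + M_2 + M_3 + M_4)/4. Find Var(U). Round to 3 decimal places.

0.340

By independence, Var(U) = (0.25)²Var(M_1) + (0.25)²Var(M_2) + (0.25)²Var(M_3) + (0.25)²Var(M_4)
= (0.25)²·1.36 + (0.25)²·1.36 + (0.25)²·1.36 + (0.25)²·1.36 = 0.34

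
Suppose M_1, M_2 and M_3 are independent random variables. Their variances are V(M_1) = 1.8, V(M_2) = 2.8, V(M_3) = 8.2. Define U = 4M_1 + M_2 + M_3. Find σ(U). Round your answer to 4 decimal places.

By independence, V(U) = (4)²V(M_1) + (1)²V(M_2) + (1)²V(M_3)
= (4)²·1.8 + (1)²·2.8 + (1)²·8.2 = 39.8
σ(U) = √39.8 ≈ 6.3087

6.3087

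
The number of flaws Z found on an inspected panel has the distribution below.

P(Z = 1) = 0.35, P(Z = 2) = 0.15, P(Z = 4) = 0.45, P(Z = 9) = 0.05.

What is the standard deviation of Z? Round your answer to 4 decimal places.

1.9468

E[Z] = (1)(0.35) + (2)(0.15) + (4)(0.45) + (9)(0.05) = 2.9
E[Z²] = (1)²(0.35) + (2)²(0.15) + (4)²(0.45) + (9)²(0.05) = 12.2
Var(Z) = E[Z²] − (E[Z])² = 12.2 − (2.9)² = 3.79
SD(Z) = √3.79 ≈ 1.9468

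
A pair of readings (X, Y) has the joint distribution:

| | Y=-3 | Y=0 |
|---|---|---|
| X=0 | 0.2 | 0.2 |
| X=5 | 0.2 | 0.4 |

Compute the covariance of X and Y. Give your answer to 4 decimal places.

0.6000

E[X] = 3,  E[Y] = -1.2
E[XY] = -3
Cov(X,Y) = E[XY] − E[X]E[Y] = -3 − (3)(-1.2) = 0.6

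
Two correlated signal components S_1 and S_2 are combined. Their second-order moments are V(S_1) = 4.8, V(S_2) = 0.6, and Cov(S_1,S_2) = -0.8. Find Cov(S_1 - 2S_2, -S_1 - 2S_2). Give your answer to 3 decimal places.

Cov(S_1 - 2S_2, -S_1 - 2S_2) = (1)(-1)V(S_1) + (-2)(-2)V(S_2) + [(1)(-2) + (-2)(-1)]Cov(S_1,S_2)
= -1·4.8 + 4·0.6 + 0·-0.8 = -2.4

-2.400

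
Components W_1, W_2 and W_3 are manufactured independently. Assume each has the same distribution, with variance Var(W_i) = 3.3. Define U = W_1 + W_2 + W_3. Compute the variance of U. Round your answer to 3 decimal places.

9.900

By independence, Var(U) = (1)²Var(W_1) + (1)²Var(W_2) + (1)²Var(W_3)
= (1)²·3.3 + (1)²·3.3 + (1)²·3.3 = 9.9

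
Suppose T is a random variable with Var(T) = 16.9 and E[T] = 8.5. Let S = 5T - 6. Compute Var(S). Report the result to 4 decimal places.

Var(5T - 6) = (5)²·Var(T) = 25·16.9 = 422.5

422.5000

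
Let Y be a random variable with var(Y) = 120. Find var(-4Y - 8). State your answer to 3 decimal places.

1920.000

var(-4Y - 8) = (-4)²·var(Y) = 16·120 = 1920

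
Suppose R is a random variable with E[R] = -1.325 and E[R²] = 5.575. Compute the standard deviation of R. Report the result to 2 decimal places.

Var(R) = 5.575 − (-1.325)² = 3.819375
SD(R) = √3.819375 ≈ 1.95

1.95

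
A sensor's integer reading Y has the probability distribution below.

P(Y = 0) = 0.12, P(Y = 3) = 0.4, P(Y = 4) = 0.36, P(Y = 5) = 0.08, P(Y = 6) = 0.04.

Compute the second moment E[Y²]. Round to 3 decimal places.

E[Y²] = (0)²(0.12) + (3)²(0.4) + (4)²(0.36) + (5)²(0.08) + (6)²(0.04) = 12.8

12.800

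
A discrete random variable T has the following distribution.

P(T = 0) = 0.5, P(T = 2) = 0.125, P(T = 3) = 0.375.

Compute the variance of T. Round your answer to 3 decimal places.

E[T] = (0)(0.5) + (2)(0.125) + (3)(0.375) = 1.375
E[T²] = (0)²(0.5) + (2)²(0.125) + (3)²(0.375) = 3.875
Var(T) = E[T²] − (E[T])² = 3.875 − (1.375)² = 1.984375

1.984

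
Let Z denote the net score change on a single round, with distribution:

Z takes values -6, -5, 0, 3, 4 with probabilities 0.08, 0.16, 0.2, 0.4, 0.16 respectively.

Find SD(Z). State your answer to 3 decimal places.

3.567

E[Z] = (-6)(0.08) + (-5)(0.16) + (0)(0.2) + (3)(0.4) + (4)(0.16) = 0.56
E[Z²] = (-6)²(0.08) + (-5)²(0.16) + (0)²(0.2) + (3)²(0.4) + (4)²(0.16) = 13.04
Var(Z) = E[Z²] − (E[Z])² = 13.04 − (0.56)² = 12.7264
SD(Z) = √12.7264 ≈ 3.567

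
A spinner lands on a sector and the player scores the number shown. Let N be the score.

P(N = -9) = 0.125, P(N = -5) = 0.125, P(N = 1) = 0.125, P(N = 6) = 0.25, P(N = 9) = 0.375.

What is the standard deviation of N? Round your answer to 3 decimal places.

6.495

E[N] = (-9)(0.125) + (-5)(0.125) + (1)(0.125) + (6)(0.25) + (9)(0.375) = 3.25
E[N²] = (-9)²(0.125) + (-5)²(0.125) + (1)²(0.125) + (6)²(0.25) + (9)²(0.375) = 52.75
V(N) = E[N²] − (E[N])² = 52.75 − (3.25)² = 42.1875
sd(N) = √42.1875 ≈ 6.495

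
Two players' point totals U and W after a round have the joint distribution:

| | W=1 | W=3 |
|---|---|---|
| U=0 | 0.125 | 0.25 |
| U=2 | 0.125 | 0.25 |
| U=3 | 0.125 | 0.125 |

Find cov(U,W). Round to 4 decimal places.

-0.1250

E[U] = 1.5,  E[W] = 2.25
E[UW] = 3.25
cov(U,W) = E[UW] − E[U]E[W] = 3.25 − (1.5)(2.25) = -0.125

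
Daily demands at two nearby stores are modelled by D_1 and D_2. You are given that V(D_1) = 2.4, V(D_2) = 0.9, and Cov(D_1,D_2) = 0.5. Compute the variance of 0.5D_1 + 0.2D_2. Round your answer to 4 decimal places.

0.7360

V(0.5D_1 + 0.2D_2) = (0.5)²·V(D_1) + (0.2)²·V(D_2) + 2·(0.5)·(0.2)·Cov(D_1,D_2)
= 0.25·2.4 + 0.04·0.9 + 0.2·0.5 = 0.736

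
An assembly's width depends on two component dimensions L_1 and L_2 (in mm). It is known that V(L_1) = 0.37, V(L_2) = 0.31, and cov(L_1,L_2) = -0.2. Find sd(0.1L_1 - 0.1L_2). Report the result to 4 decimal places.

0.1039

V(0.1L_1 - 0.1L_2) = (0.1)²·V(L_1) + (-0.1)²·V(L_2) + 2·(0.1)·(-0.1)·cov(L_1,L_2)
= 0.01·0.37 + 0.01·0.31 + -0.02·-0.2 = 0.0108
sd(0.1L_1 - 0.1L_2) = √0.0108 ≈ 0.1039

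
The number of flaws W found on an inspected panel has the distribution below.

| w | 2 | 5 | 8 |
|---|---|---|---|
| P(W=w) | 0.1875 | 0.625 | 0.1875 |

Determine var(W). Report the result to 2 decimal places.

3.38

E[W] = (2)(0.1875) + (5)(0.625) + (8)(0.1875) = 5
E[W²] = (2)²(0.1875) + (5)²(0.625) + (8)²(0.1875) = 28.375
var(W) = E[W²] − (E[W])² = 28.375 − (5)² = 3.375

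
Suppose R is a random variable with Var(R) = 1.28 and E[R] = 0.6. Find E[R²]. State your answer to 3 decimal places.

E[R²] = Var(R) + (E[R])² = 1.28 + (0.6)² = 1.64

1.640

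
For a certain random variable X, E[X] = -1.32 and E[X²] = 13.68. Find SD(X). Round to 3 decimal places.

var(X) = 13.68 − (-1.32)² = 11.9376
SD(X) = √11.9376 ≈ 3.455

3.455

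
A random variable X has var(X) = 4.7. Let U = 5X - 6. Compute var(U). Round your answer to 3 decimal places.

var(5X - 6) = (5)²·var(X) = 25·4.7 = 117.5

117.500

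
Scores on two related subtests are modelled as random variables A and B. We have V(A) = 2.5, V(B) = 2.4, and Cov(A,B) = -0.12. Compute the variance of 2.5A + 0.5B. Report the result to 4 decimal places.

V(2.5A + 0.5B) = (2.5)²·V(A) + (0.5)²·V(B) + 2·(2.5)·(0.5)·Cov(A,B)
= 6.25·2.5 + 0.25·2.4 + 2.5·-0.12 = 15.925

15.9250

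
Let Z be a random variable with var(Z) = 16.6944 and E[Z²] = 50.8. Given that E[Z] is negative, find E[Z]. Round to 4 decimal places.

-5.8400

(E[Z])² = E[Z²] − var(Z) = 50.8 − 16.6944 = 34.1056
E[Z] = −√34.1056 = -5.84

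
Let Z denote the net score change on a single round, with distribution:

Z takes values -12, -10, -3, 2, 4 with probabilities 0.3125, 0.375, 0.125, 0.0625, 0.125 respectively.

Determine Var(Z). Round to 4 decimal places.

E[Z] = (-12)(0.3125) + (-10)(0.375) + (-3)(0.125) + (2)(0.0625) + (4)(0.125) = -7.25
E[Z²] = (-12)²(0.3125) + (-10)²(0.375) + (-3)²(0.125) + (2)²(0.0625) + (4)²(0.125) = 85.875
Var(Z) = E[Z²] − (E[Z])² = 85.875 − (-7.25)² = 33.3125

33.3125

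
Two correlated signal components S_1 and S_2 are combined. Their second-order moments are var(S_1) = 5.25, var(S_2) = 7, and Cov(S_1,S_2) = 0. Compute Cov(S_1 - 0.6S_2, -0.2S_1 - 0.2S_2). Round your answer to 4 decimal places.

-0.2100

Cov(S_1 - 0.6S_2, -0.2S_1 - 0.2S_2) = (1)(-0.2)var(S_1) + (-0.6)(-0.2)var(S_2) + [(1)(-0.2) + (-0.6)(-0.2)]Cov(S_1,S_2)
= -0.2·5.25 + 0.12·7 + -0.08·0 = -0.21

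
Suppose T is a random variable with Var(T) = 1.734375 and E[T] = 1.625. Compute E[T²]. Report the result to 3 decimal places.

4.375

E[T²] = Var(T) + (E[T])² = 1.734375 + (1.625)² = 4.375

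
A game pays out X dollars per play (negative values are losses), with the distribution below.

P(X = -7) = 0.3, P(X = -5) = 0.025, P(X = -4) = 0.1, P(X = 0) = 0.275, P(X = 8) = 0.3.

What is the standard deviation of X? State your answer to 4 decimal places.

6.0062

E[X] = (-7)(0.3) + (-5)(0.025) + (-4)(0.1) + (0)(0.275) + (8)(0.3) = -0.225
E[X²] = (-7)²(0.3) + (-5)²(0.025) + (-4)²(0.1) + (0)²(0.275) + (8)²(0.3) = 36.125
var(X) = E[X²] − (E[X])² = 36.125 − (-0.225)² = 36.074375
SD(X) = √36.074375 ≈ 6.0062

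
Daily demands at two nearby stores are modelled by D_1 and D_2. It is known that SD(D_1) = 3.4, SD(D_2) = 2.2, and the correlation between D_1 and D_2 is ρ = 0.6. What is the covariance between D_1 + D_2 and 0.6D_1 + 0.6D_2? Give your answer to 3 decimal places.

15.226

var(D_1) = (3.4)² = 11.56;  var(D_2) = (2.2)² = 4.84
Cov(D_1,D_2) = ρ·SD(D_1)·SD(D_2) = 0.6·3.4·2.2 = 4.488
Cov(D_1 + D_2, 0.6D_1 + 0.6D_2) = (1)(0.6)var(D_1) + (1)(0.6)var(D_2) + [(1)(0.6) + (1)(0.6)]Cov(D_1,D_2)
= 0.6·11.56 + 0.6·4.84 + 1.2·4.488 = 15.2256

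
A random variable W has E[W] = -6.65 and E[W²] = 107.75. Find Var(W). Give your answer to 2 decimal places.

63.53

Var(W) = 107.75 − (-6.65)² = 63.5275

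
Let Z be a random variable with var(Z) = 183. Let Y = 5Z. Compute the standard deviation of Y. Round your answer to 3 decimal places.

67.639

var(5Z) = (5)²·183 = 4575
SD(Y) = √4575 ≈ 67.639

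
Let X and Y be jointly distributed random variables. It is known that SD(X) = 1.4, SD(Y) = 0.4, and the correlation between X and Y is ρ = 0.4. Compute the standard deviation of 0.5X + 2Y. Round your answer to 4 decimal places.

Var(X) = (1.4)² = 1.96;  Var(Y) = (0.4)² = 0.16
Cov(X,Y) = ρ·SD(X)·SD(Y) = 0.4·1.4·0.4 = 0.224
Var(0.5X + 2Y) = (0.5)²·Var(X) + (2)²·Var(Y) + 2·(0.5)·(2)·Cov(X,Y)
= 0.25·1.96 + 4·0.16 + 2·0.224 = 1.578
SD(0.5X + 2Y) = √1.578 ≈ 1.2562

1.2562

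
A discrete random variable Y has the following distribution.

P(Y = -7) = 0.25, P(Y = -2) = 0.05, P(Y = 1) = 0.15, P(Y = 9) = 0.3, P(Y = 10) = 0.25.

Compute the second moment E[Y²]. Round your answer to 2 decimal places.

E[Y²] = (-7)²(0.25) + (-2)²(0.05) + (1)²(0.15) + (9)²(0.3) + (10)²(0.25) = 61.9

61.90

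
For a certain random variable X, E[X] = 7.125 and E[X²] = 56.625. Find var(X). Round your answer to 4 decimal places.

var(X) = 56.625 − (7.125)² = 5.859375

5.8594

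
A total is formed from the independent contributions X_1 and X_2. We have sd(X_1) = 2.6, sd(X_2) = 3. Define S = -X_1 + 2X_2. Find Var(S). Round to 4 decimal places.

Var(X_1) = 6.76, Var(X_2) = 9
By independence, Var(S) = (-1)²Var(X_1) + (2)²Var(X_2)
= (-1)²·6.76 + (2)²·9 = 42.76

42.7600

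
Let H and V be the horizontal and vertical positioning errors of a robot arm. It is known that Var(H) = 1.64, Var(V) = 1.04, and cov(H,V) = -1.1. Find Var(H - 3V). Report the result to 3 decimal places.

17.600

Var(H - 3V) = (1)²·Var(H) + (-3)²·Var(V) + 2·(1)·(-3)·cov(H,V)
= 1·1.64 + 9·1.04 + -6·-1.1 = 17.6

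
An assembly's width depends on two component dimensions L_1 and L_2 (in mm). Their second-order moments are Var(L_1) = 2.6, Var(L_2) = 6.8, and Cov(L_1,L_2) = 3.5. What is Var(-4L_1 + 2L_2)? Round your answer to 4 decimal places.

12.8000

Var(-4L_1 + 2L_2) = (-4)²·Var(L_1) + (2)²·Var(L_2) + 2·(-4)·(2)·Cov(L_1,L_2)
= 16·2.6 + 4·6.8 + -16·3.5 = 12.8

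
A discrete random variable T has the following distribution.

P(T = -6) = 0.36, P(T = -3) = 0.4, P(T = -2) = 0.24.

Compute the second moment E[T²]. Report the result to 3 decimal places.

E[T²] = (-6)²(0.36) + (-3)²(0.4) + (-2)²(0.24) = 17.52

17.520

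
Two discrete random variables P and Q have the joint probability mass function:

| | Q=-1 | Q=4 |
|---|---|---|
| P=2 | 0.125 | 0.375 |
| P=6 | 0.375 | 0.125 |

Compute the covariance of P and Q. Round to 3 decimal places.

-2.500

E[P] = 4,  E[Q] = 1.5
E[PQ] = 3.5
Cov(P,Q) = E[PQ] − E[P]E[Q] = 3.5 − (4)(1.5) = -2.5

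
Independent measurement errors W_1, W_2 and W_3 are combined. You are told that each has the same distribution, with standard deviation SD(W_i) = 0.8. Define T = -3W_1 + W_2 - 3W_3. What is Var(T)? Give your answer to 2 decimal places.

12.16

Var(W_i) = (0.8)² = 0.64
By independence, Var(T) = (-3)²Var(W_1) + (1)²Var(W_2) + (-3)²Var(W_3)
= (-3)²·0.64 + (1)²·0.64 + (-3)²·0.64 = 12.16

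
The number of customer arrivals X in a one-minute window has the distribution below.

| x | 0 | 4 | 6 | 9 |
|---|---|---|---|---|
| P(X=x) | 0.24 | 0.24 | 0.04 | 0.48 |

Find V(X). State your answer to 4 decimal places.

E[X] = (0)(0.24) + (4)(0.24) + (6)(0.04) + (9)(0.48) = 5.52
E[X²] = (0)²(0.24) + (4)²(0.24) + (6)²(0.04) + (9)²(0.48) = 44.16
V(X) = E[X²] − (E[X])² = 44.16 − (5.52)² = 13.6896

13.6896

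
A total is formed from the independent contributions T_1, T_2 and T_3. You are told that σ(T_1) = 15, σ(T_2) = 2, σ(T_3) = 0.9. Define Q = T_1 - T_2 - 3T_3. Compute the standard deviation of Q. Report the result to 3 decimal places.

15.372

V(T_1) = 225, V(T_2) = 4, V(T_3) = 0.81
By independence, V(Q) = (1)²V(T_1) + (-1)²V(T_2) + (-3)²V(T_3)
= (1)²·225 + (-1)²·4 + (-3)²·0.81 = 236.29
σ(Q) = √236.29 ≈ 15.372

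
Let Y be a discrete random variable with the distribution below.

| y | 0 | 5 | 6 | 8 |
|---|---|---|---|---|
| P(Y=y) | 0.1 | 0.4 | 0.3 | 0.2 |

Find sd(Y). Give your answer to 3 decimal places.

E[Y] = (0)(0.1) + (5)(0.4) + (6)(0.3) + (8)(0.2) = 5.4
E[Y²] = (0)²(0.1) + (5)²(0.4) + (6)²(0.3) + (8)²(0.2) = 33.6
Var(Y) = E[Y²] − (E[Y])² = 33.6 − (5.4)² = 4.44
sd(Y) = √4.44 ≈ 2.107

2.107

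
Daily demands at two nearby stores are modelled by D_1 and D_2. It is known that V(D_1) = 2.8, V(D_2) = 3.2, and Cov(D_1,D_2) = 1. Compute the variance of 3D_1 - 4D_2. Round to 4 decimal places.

V(3D_1 - 4D_2) = (3)²·V(D_1) + (-4)²·V(D_2) + 2·(3)·(-4)·Cov(D_1,D_2)
= 9·2.8 + 16·3.2 + -24·1 = 52.4

52.4000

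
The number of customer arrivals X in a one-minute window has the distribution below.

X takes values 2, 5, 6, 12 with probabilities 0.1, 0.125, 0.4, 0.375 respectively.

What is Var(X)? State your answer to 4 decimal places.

12.2494

E[X] = (2)(0.1) + (5)(0.125) + (6)(0.4) + (12)(0.375) = 7.725
E[X²] = (2)²(0.1) + (5)²(0.125) + (6)²(0.4) + (12)²(0.375) = 71.925
Var(X) = E[X²] − (E[X])² = 71.925 − (7.725)² = 12.249375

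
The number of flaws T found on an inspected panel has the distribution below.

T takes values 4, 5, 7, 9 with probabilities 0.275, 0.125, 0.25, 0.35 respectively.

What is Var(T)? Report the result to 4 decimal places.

4.2344

E[T] = (4)(0.275) + (5)(0.125) + (7)(0.25) + (9)(0.35) = 6.625
E[T²] = (4)²(0.275) + (5)²(0.125) + (7)²(0.25) + (9)²(0.35) = 48.125
Var(T) = E[T²] − (E[T])² = 48.125 − (6.625)² = 4.234375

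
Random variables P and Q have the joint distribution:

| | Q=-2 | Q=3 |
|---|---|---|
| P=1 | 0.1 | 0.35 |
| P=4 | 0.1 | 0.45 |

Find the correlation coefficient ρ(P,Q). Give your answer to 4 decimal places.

0.0503

E[P] = 2.65,  E[Q] = 2
E[PQ] = 5.45
Cov(P,Q) = E[PQ] − E[P]E[Q] = 5.45 − (2.65)(2) = 0.15
V(P) = 2.2275,  V(Q) = 4
ρ = 0.15 / √(2.2275·4) ≈ 0.0503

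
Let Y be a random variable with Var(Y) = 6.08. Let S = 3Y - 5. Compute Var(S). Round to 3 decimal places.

Var(3Y - 5) = (3)²·Var(Y) = 9·6.08 = 54.72

54.720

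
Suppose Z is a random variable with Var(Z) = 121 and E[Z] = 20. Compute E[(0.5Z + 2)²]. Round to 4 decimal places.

174.2500

E[0.5Z + 2] = 0.5·20 + 2 = 12
Var(0.5Z + 2) = (0.5)²·121 = 30.25
E[(0.5Z + 2)²] = Var((0.5Z + 2)) + (E[(0.5Z + 2)])² = 30.25 + (12)² = 174.25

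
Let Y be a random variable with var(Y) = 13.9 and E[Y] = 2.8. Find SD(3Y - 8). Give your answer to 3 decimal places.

11.185

var(3Y - 8) = (3)²·13.9 = 125.1
SD(3Y - 8) = √125.1 ≈ 11.185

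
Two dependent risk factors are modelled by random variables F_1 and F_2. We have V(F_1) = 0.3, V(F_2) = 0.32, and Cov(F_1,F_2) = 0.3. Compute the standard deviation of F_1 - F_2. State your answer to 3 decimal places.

0.141

V(F_1 - F_2) = (1)²·V(F_1) + (-1)²·V(F_2) + 2·(1)·(-1)·Cov(F_1,F_2)
= 1·0.3 + 1·0.32 + -2·0.3 = 0.02
SD(F_1 - F_2) = √0.02 ≈ 0.141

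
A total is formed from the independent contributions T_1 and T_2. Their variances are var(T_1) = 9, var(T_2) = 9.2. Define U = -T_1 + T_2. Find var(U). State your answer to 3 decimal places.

18.200

By independence, var(U) = (-1)²var(T_1) + (1)²var(T_2)
= (-1)²·9 + (1)²·9.2 = 18.2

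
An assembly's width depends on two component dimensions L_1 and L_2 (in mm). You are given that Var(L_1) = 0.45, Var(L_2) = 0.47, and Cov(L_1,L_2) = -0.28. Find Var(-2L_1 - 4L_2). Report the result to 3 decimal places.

Var(-2L_1 - 4L_2) = (-2)²·Var(L_1) + (-4)²·Var(L_2) + 2·(-2)·(-4)·Cov(L_1,L_2)
= 4·0.45 + 16·0.47 + 16·-0.28 = 4.84

4.840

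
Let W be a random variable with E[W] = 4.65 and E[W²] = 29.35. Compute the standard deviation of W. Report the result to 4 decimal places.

Var(W) = 29.35 − (4.65)² = 7.7275
sd(W) = √7.7275 ≈ 2.7798

2.7798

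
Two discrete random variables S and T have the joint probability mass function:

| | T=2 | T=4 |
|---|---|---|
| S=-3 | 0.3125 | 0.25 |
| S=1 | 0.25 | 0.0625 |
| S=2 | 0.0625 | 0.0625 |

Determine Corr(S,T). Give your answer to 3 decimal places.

-0.135

E[S] = -1.125,  E[T] = 2.75
E[ST] = -3.375
Cov(S,T) = E[ST] − E[S]E[T] = -3.375 − (-1.125)(2.75) = -0.28125
Var(S) = 4.609375,  Var(T) = 0.9375
ρ = -0.28125 / √(4.609375·0.9375) ≈ -0.135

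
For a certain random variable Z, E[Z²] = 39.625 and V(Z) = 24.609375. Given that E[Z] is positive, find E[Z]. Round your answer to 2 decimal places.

(E[Z])² = E[Z²] − V(Z) = 39.625 − 24.609375 = 15.015625
E[Z] = √15.015625 = 3.875

3.88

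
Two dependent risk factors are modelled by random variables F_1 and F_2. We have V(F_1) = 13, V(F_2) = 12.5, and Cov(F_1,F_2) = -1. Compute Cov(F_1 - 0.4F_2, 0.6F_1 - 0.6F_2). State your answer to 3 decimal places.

11.640

Cov(F_1 - 0.4F_2, 0.6F_1 - 0.6F_2) = (1)(0.6)V(F_1) + (-0.4)(-0.6)V(F_2) + [(1)(-0.6) + (-0.4)(0.6)]Cov(F_1,F_2)
= 0.6·13 + 0.24·12.5 + -0.84·-1 = 11.64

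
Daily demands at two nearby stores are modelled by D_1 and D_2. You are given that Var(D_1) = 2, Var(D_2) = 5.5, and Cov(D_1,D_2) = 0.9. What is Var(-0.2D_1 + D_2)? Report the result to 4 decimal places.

5.2200

Var(-0.2D_1 + D_2) = (-0.2)²·Var(D_1) + (1)²·Var(D_2) + 2·(-0.2)·(1)·Cov(D_1,D_2)
= 0.04·2 + 1·5.5 + -0.4·0.9 = 5.22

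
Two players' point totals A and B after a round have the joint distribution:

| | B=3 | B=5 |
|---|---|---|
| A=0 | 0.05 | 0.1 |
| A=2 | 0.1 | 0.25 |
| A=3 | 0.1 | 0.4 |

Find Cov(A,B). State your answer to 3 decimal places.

0.100

E[A] = 2.2,  E[B] = 4.5
E[AB] = 10
Cov(A,B) = E[AB] − E[A]E[B] = 10 − (2.2)(4.5) = 0.1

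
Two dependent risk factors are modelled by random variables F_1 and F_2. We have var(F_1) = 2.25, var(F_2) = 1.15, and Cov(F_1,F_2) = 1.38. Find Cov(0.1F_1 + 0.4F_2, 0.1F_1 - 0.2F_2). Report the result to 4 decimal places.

Cov(0.1F_1 + 0.4F_2, 0.1F_1 - 0.2F_2) = (0.1)(0.1)var(F_1) + (0.4)(-0.2)var(F_2) + [(0.1)(-0.2) + (0.4)(0.1)]Cov(F_1,F_2)
= 0.01·2.25 + -0.08·1.15 + 0.02·1.38 = -0.0419

-0.0419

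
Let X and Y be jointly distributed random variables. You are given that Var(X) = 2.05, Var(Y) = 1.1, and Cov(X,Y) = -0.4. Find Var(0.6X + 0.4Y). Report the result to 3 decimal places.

Var(0.6X + 0.4Y) = (0.6)²·Var(X) + (0.4)²·Var(Y) + 2·(0.6)·(0.4)·Cov(X,Y)
= 0.36·2.05 + 0.16·1.1 + 0.48·-0.4 = 0.722

0.722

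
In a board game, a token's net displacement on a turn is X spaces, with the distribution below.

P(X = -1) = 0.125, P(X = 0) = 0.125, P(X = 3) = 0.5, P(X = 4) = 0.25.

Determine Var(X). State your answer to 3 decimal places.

2.984

E[X] = (-1)(0.125) + (0)(0.125) + (3)(0.5) + (4)(0.25) = 2.375
E[X²] = (-1)²(0.125) + (0)²(0.125) + (3)²(0.5) + (4)²(0.25) = 8.625
Var(X) = E[X²] − (E[X])² = 8.625 − (2.375)² = 2.984375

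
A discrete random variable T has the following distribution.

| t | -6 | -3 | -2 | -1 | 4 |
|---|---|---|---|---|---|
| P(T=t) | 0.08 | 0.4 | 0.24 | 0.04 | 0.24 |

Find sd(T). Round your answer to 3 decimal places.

3.128

E[T] = (-6)(0.08) + (-3)(0.4) + (-2)(0.24) + (-1)(0.04) + (4)(0.24) = -1.24
E[T²] = (-6)²(0.08) + (-3)²(0.4) + (-2)²(0.24) + (-1)²(0.04) + (4)²(0.24) = 11.32
Var(T) = E[T²] − (E[T])² = 11.32 − (-1.24)² = 9.7824
sd(T) = √9.7824 ≈ 3.128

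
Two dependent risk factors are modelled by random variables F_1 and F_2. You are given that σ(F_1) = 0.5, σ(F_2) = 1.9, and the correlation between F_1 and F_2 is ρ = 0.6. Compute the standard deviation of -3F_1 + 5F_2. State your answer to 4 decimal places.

Var(F_1) = (0.5)² = 0.25;  Var(F_2) = (1.9)² = 3.61
cov(F_1,F_2) = ρ·σ(F_1)·σ(F_2) = 0.6·0.5·1.9 = 0.57
Var(-3F_1 + 5F_2) = (-3)²·Var(F_1) + (5)²·Var(F_2) + 2·(-3)·(5)·cov(F_1,F_2)
= 9·0.25 + 25·3.61 + -30·0.57 = 75.4
σ(-3F_1 + 5F_2) = √75.4 ≈ 8.6833

8.6833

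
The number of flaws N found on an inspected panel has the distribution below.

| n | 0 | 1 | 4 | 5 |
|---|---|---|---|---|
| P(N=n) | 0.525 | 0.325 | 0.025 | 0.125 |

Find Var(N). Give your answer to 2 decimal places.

2.75

E[N] = (0)(0.525) + (1)(0.325) + (4)(0.025) + (5)(0.125) = 1.05
E[N²] = (0)²(0.525) + (1)²(0.325) + (4)²(0.025) + (5)²(0.125) = 3.85
Var(N) = E[N²] − (E[N])² = 3.85 − (1.05)² = 2.7475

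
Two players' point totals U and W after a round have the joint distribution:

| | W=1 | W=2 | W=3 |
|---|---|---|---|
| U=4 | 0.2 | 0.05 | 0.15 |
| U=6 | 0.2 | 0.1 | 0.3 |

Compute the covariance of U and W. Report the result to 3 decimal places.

E[U] = 5.2,  E[W] = 2.05
E[UW] = 10.8
Cov(U,W) = E[UW] − E[U]E[W] = 10.8 − (5.2)(2.05) = 0.14

0.140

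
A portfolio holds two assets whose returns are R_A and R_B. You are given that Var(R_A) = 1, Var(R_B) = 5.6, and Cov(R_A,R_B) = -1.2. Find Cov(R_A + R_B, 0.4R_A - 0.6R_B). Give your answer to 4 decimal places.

Cov(R_A + R_B, 0.4R_A - 0.6R_B) = (1)(0.4)Var(R_A) + (1)(-0.6)Var(R_B) + [(1)(-0.6) + (1)(0.4)]Cov(R_A,R_B)
= 0.4·1 + -0.6·5.6 + -0.2·-1.2 = -2.72

-2.7200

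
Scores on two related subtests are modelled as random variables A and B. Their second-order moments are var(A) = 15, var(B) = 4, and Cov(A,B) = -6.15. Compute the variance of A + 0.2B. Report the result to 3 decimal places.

var(A + 0.2B) = (1)²·var(A) + (0.2)²·var(B) + 2·(1)·(0.2)·Cov(A,B)
= 1·15 + 0.04·4 + 0.4·-6.15 = 12.7

12.700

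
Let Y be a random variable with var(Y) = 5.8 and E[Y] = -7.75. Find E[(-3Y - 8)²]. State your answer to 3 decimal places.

E[-3Y - 8] = -3·-7.75 − 8 = 15.25
var(-3Y - 8) = (-3)²·5.8 = 52.2
E[(-3Y - 8)²] = var((-3Y - 8)) + (E[(-3Y - 8)])² = 52.2 + (15.25)² = 284.7625

284.763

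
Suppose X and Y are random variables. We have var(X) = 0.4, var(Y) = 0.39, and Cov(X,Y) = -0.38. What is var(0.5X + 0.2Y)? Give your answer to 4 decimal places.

0.0396

var(0.5X + 0.2Y) = (0.5)²·var(X) + (0.2)²·var(Y) + 2·(0.5)·(0.2)·Cov(X,Y)
= 0.25·0.4 + 0.04·0.39 + 0.2·-0.38 = 0.0396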